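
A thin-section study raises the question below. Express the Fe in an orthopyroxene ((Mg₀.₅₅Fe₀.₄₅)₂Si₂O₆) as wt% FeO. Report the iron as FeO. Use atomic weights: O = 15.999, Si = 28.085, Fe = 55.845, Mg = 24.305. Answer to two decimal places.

M((Mg₀.₅₅Fe₀.₄₅)₂Si₂O₆) = 229.160 g/mol; M(FeO) = 71.844 g/mol.
Moles FeO per formula unit = 0.90 Fe ÷ 1 = 0.9000.
FeO fraction = (0.9000 × 71.844) / 229.160 = 64.660/229.160 = 0.2822.

28.22 wt%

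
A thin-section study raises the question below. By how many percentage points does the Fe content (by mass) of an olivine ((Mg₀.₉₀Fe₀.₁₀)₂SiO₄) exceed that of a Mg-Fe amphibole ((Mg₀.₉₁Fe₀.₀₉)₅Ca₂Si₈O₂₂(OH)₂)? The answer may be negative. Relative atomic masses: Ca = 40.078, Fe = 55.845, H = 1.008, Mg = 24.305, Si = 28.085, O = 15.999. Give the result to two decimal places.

4.56 percentage points

Fe in (Mg₀.₉₀Fe₀.₁₀)₂SiO₄: molar mass 146.999 g/mol; 0.20×55.845 = 11.169 g → 7.60 wt%.
Fe in (Mg₀.₉₁Fe₀.₀₉)₅Ca₂Si₈O₂₂(OH)₂: molar mass 826.546 g/mol; 0.45×55.845 = 25.130 g → 3.04 wt%.
Difference = 7.60 − 3.04 = 4.56 percentage points.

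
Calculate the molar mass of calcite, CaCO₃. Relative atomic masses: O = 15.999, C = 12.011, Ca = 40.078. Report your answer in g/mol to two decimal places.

The formula mass is the sum 1(40.078) + 1(12.011) + 3(15.999).

100.09 g/mol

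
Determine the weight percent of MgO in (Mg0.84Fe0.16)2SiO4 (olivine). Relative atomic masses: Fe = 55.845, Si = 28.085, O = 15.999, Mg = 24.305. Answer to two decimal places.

44.91 wt%

Molar mass of (Mg0.84Fe0.16)2SiO4 = 1.68*24.305 + 0.32*55.845 + 1*28.085 + 4*15.999 = 150.784 g/mol.
Each formula unit contains 1.68 Mg, equivalent to 1.68/1 = 1.6800 mol MgO.
M(MgO) = 1×24.305 + 1×15.999 = 40.304 g/mol.
Mass of MgO per formula unit = 1.6800 × 40.304 = 67.711 g.
MgO wt% = 67.711 / 150.784 × 100 = 44.91%.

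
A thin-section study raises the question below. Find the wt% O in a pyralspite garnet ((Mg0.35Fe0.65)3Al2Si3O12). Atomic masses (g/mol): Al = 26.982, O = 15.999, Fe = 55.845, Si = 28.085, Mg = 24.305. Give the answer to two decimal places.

41.32 mass %

Formula mass = 1.05·24.305 + 1.95·55.845 + 2·26.982 + 3·28.085 + 12·15.999 = 464.625 g/mol, of which 191.988 g is O.
So O makes up 191.988/464.625 = 0.4132 of the mass, i.e. 41.32%.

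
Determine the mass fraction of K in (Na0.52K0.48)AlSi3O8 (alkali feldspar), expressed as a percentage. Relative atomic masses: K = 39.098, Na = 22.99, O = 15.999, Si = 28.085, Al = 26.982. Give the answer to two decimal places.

6.95 mass %

M((Na0.52K0.48)AlSi3O8) = 269.951 g/mol.
K contributes 0.48 × 39.098 = 18.767 g per mole.
18.767/269.951 = 0.0695 → 6.95%.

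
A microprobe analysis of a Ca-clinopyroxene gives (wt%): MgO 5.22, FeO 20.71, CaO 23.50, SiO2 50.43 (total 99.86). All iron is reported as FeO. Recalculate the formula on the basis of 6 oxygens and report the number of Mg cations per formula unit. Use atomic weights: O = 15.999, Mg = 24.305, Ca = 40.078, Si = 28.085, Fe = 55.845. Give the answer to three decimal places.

0.309 Mg apfu

MgO: 5.22/40.304 = 0.12952 mol → 0.12952 mol Mg, 0.12952 mol O.
FeO: 20.71/71.844 = 0.28826 mol → 0.28826 mol Fe, 0.28826 mol O.
CaO: 23.50/56.077 = 0.41907 mol → 0.41907 mol Ca, 0.41907 mol O.
SiO2: 50.43/60.083 = 0.83934 mol → 0.83934 mol Si, 1.67868 mol O.
Total oxygen = 2.51553 mol. Normalization factor = 6/2.51553 = 2.38518.
Mg per 6 O = 0.12952 × 2.38518 = 0.309.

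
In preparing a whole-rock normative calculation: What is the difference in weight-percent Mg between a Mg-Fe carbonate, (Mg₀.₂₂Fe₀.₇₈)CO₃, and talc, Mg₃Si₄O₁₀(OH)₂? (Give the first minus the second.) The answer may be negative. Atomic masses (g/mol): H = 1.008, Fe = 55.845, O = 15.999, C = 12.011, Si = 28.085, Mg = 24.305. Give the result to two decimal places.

Mg in (Mg₀.₂₂Fe₀.₇₈)CO₃: molar mass 108.914 g/mol; 0.22×24.305 = 5.347 g → 4.91 wt%.
Mg in Mg₃Si₄O₁₀(OH)₂: molar mass 379.259 g/mol; 3×24.305 = 72.915 g → 19.23 wt%.
Difference = 4.91 − 19.23 = -14.32 percentage points.

-14.32 percentage points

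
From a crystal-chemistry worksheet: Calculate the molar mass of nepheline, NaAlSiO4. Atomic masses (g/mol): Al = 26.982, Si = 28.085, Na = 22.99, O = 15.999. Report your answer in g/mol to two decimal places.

M = 1(22.99) + 1(26.982) + 1(28.085) + 4(15.999)

142.05 g/mol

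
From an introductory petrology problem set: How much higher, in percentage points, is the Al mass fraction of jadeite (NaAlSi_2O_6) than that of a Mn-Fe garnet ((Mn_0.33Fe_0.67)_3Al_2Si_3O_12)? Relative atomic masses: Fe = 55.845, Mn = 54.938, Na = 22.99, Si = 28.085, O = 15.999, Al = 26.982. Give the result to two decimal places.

2.49 percentage points

First mineral: 26.982 g Al in 202.136 g formula = 13.35 wt% Al.
Second mineral: 53.964 g Al in 496.844 g formula = 10.86 wt% Al.
13.35% − 10.86% gives a difference of 2.49 percentage points.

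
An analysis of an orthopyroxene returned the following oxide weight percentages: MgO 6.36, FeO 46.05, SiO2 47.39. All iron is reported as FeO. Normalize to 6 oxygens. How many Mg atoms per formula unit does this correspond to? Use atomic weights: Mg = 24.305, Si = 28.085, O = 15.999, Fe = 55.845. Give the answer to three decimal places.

0.398 Mg apfu

MgO (M=40.304): mol = 0.15780; Mg = 0.15780, O = 0.15780.
FeO (M=71.844): mol = 0.64097; Fe = 0.64097, O = 0.64097.
SiO2 (M=60.083): mol = 0.78874; Si = 0.78874, O = 1.57748.
ΣO = 2.37625; factor = 6/ΣO = 2.52499.
Mg apfu = 0.15780 × 2.52499 = 0.398.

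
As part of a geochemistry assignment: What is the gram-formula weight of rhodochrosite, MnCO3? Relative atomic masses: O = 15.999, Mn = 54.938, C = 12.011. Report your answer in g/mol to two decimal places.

M = 1×54.938 + 1×12.011 + 3×15.999

114.95 g/mol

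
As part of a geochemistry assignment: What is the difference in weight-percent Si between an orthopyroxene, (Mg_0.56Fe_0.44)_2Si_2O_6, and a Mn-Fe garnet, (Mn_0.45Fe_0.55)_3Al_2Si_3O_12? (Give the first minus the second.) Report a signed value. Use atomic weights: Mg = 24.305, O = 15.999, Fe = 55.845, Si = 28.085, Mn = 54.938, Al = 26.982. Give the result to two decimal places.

7.61 percentage points

M((Mg_0.56Fe_0.44)_2Si_2O_6) = 228.529 g/mol, so wt% Si = 56.170/228.529 × 100 = 24.58%.
M((Mn_0.45Fe_0.55)_3Al_2Si_3O_12) = 496.518 g/mol, so wt% Si = 84.255/496.518 × 100 = 16.97%.
24.58 − 16.97 = 7.61 pp.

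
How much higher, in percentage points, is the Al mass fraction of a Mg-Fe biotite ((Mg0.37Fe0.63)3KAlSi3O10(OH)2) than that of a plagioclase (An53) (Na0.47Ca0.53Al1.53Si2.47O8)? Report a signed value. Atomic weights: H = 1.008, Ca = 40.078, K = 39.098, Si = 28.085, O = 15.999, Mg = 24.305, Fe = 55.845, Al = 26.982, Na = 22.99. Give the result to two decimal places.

-9.59 percentage points

M((Mg0.37Fe0.63)3KAlSi3O10(OH)2) = 476.865 g/mol, so wt% Al = 26.982/476.865 × 100 = 5.66%.
M(Na0.47Ca0.53Al1.53Si2.47O8) = 270.691 g/mol, so wt% Al = 41.282/270.691 × 100 = 15.25%.
5.66 − 15.25 = -9.59 pp.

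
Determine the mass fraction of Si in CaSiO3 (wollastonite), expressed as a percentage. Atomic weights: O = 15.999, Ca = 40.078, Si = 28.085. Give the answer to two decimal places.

Molar mass of CaSiO3: 1·40.078 + 1·28.085 + 3·15.999 = 116.160 g/mol.
Mass of Si per formula unit: 1 × 28.085 = 28.085 g.
Weight fraction Si = 28.085 / 116.160 = 0.2418.

24.18 wt%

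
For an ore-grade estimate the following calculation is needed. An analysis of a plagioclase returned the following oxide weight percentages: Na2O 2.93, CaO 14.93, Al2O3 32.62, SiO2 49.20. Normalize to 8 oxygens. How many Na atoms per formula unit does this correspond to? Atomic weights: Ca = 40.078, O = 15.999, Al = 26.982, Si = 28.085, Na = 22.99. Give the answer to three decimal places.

0.260 Na apfu

Na2O (M=61.979): mol = 0.04727; Na = 0.09454, O = 0.04727.
CaO (M=56.077): mol = 0.26624; Ca = 0.26624, O = 0.26624.
Al2O3 (M=101.961): mol = 0.31993; Al = 0.63986, O = 0.95979.
SiO2 (M=60.083): mol = 0.81887; Si = 0.81887, O = 1.63774.
ΣO = 2.91104; factor = 8/ΣO = 2.74816.
Na apfu = 0.09454 × 2.74816 = 0.260.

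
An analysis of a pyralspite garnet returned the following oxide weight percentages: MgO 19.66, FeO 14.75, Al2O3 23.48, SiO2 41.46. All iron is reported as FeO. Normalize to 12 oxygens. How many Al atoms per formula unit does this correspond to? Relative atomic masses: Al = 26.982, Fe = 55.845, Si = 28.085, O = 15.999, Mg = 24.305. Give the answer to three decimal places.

2.000 Al apfu

MgO: 19.66/40.304 = 0.48779 mol → 0.48779 mol Mg, 0.48779 mol O.
FeO: 14.75/71.844 = 0.20531 mol → 0.20531 mol Fe, 0.20531 mol O.
Al2O3: 23.48/101.961 = 0.23028 mol → 0.46056 mol Al, 0.69084 mol O.
SiO2: 41.46/60.083 = 0.69005 mol → 0.69005 mol Si, 1.38010 mol O.
Total oxygen = 2.76404 mol. Normalization factor = 12/2.76404 = 4.34147.
Al per 12 O = 0.46056 × 4.34147 = 2.000.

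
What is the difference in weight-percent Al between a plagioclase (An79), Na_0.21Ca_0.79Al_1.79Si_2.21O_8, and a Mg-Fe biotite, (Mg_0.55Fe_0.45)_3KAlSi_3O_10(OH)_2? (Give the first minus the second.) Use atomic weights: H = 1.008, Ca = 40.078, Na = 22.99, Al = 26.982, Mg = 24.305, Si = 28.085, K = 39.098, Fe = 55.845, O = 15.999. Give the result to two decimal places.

M(Na_0.21Ca_0.79Al_1.79Si_2.21O_8) = 274.847 g/mol, so wt% Al = 48.298/274.847 × 100 = 17.57%.
M((Mg_0.55Fe_0.45)_3KAlSi_3O_10(OH)_2) = 459.833 g/mol, so wt% Al = 26.982/459.833 × 100 = 5.87%.
17.57 − 5.87 = 11.70 pp.

11.70 percentage points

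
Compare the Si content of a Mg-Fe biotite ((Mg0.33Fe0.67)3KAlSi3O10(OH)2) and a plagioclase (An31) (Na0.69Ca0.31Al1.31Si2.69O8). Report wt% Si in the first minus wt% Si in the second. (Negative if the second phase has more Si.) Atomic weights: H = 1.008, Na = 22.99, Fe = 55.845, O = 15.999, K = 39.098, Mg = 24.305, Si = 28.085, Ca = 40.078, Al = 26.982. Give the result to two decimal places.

Si in (Mg0.33Fe0.67)3KAlSi3O10(OH)2: molar mass 480.649 g/mol; 3×28.085 = 84.255 g → 17.53 wt%.
Si in Na0.69Ca0.31Al1.31Si2.69O8: molar mass 267.174 g/mol; 2.69×28.085 = 75.549 g → 28.28 wt%.
Difference = 17.53 − 28.28 = -10.75 percentage points.

-10.75 percentage points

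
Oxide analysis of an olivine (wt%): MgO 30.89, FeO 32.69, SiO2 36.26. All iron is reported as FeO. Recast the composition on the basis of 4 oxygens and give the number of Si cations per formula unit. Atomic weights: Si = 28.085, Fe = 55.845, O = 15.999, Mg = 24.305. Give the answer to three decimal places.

30.89 wt% MgO ÷ 40.304 g/mol = 0.76643 mol, giving 0.76643 Mg and 0.76643 O.
32.69 wt% FeO ÷ 71.844 g/mol = 0.45501 mol, giving 0.45501 Fe and 0.45501 O.
36.26 wt% SiO2 ÷ 60.083 g/mol = 0.60350 mol, giving 0.60350 Si and 1.20700 O.
Oxygen sums to 2.42844; scaling by 4/2.42844 = 1.64715 puts the formula on 4 O.
Si: 0.60350 × 1.64715 = 0.994 atoms per formula unit.

0.994 Si apfu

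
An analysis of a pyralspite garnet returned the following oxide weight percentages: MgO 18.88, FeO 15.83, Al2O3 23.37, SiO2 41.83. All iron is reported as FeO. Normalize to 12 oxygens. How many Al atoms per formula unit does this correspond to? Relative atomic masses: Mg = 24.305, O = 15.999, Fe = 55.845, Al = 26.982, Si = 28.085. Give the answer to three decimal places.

18.88 wt% MgO ÷ 40.304 g/mol = 0.46844 mol, giving 0.46844 Mg and 0.46844 O.
15.83 wt% FeO ÷ 71.844 g/mol = 0.22034 mol, giving 0.22034 Fe and 0.22034 O.
23.37 wt% Al2O3 ÷ 101.961 g/mol = 0.22921 mol, giving 0.45842 Al and 0.68763 O.
41.83 wt% SiO2 ÷ 60.083 g/mol = 0.69620 mol, giving 0.69620 Si and 1.39240 O.
Oxygen sums to 2.76881; scaling by 12/2.76881 = 4.33399 puts the formula on 12 O.
Al: 0.45842 × 4.33399 = 1.987 atoms per formula unit.

1.987 Al apfu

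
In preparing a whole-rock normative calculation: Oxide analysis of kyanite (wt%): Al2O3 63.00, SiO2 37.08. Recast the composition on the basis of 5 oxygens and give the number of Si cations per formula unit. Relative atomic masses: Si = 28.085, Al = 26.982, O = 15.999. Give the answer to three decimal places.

0.999 Si apfu

63.00 wt% Al2O3 ÷ 101.961 g/mol = 0.61788 mol, giving 1.23576 Al and 1.85364 O.
37.08 wt% SiO2 ÷ 60.083 g/mol = 0.61715 mol, giving 0.61715 Si and 1.23430 O.
Oxygen sums to 3.08794; scaling by 5/3.08794 = 1.61920 puts the formula on 5 O.
Si: 0.61715 × 1.61920 = 0.999 atoms per formula unit.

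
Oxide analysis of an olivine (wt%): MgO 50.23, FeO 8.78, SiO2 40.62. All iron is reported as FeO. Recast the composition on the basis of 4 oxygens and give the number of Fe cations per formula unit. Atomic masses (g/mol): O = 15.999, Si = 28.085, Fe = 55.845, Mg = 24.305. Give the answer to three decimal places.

0.180 Fe apfu

50.23 wt% MgO ÷ 40.304 g/mol = 1.24628 mol, giving 1.24628 Mg and 1.24628 O.
8.78 wt% FeO ÷ 71.844 g/mol = 0.12221 mol, giving 0.12221 Fe and 0.12221 O.
40.62 wt% SiO2 ÷ 60.083 g/mol = 0.67606 mol, giving 0.67606 Si and 1.35212 O.
Oxygen sums to 2.72061; scaling by 4/2.72061 = 1.47026 puts the formula on 4 O.
Fe: 0.12221 × 1.47026 = 0.180 atoms per formula unit.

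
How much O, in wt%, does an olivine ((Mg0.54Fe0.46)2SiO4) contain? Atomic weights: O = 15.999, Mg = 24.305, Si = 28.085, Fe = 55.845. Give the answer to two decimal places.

Molar mass of (Mg0.54Fe0.46)2SiO4: 1.08*24.305 + 0.92*55.845 + 1*28.085 + 4*15.999 = 169.708 g/mol.
Mass of O per formula unit: 4 × 15.999 = 63.996 g.
Weight fraction O = 63.996 / 169.708 = 0.3771.

37.71 wt%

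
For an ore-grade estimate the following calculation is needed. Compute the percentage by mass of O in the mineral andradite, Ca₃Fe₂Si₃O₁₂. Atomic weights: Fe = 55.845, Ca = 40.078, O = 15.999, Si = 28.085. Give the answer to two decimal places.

M(Ca₃Fe₂Si₃O₁₂) = 508.167 g/mol.
O contributes 12 × 15.999 = 191.988 g per mole.
191.988/508.167 = 0.3778 → 37.78%.

37.78 mass %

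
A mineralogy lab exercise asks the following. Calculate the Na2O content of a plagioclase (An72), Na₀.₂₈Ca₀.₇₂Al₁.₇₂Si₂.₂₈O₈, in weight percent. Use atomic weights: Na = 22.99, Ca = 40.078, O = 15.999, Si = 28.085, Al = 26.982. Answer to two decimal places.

M(Na₀.₂₈Ca₀.₇₂Al₁.₇₂Si₂.₂₈O₈) = 273.728 g/mol; M(Na2O) = 61.979 g/mol.
Moles Na2O per formula unit = 0.28 Na ÷ 2 = 0.1400.
Na2O fraction = (0.1400 × 61.979) / 273.728 = 8.677/273.728 = 0.0317.

3.17 wt%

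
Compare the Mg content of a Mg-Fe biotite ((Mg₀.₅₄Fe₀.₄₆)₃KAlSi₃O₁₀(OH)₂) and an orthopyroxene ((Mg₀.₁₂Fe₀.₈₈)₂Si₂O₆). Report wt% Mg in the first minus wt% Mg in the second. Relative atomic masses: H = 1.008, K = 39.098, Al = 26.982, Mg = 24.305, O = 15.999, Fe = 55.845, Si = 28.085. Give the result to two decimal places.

First mineral: 39.374 g Mg in 460.779 g formula = 8.55 wt% Mg.
Second mineral: 5.833 g Mg in 256.284 g formula = 2.28 wt% Mg.
8.55% − 2.28% gives a difference of 6.27 percentage points.

6.27 percentage points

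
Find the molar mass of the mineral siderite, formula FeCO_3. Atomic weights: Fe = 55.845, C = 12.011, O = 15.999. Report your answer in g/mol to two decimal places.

The formula mass is the sum 1·55.845 + 1·12.011 + 3·15.999.

115.85 g/mol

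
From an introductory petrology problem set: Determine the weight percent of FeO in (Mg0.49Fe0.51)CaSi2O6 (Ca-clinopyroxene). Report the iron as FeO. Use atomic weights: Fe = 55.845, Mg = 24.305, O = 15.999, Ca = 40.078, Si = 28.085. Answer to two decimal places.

15.75 wt%

M((Mg0.49Fe0.51)CaSi2O6) = 232.632 g/mol; M(FeO) = 71.844 g/mol.
Moles FeO per formula unit = 0.51 Fe ÷ 1 = 0.5100.
FeO fraction = (0.5100 × 71.844) / 232.632 = 36.640/232.632 = 0.1575.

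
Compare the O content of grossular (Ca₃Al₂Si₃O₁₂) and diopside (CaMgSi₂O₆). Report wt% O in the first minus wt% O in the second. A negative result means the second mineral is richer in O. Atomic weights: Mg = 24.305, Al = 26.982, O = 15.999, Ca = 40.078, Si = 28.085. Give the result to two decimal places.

-1.71 percentage points

M(Ca₃Al₂Si₃O₁₂) = 450.441 g/mol, so wt% O = 191.988/450.441 × 100 = 42.62%.
M(CaMgSi₂O₆) = 216.547 g/mol, so wt% O = 95.994/216.547 × 100 = 44.33%.
42.62 − 44.33 = -1.71 pp.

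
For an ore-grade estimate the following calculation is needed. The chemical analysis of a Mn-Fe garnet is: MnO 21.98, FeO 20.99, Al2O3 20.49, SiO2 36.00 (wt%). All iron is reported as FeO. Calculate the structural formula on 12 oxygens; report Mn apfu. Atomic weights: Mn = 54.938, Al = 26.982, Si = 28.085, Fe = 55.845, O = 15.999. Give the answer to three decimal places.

MnO (M=70.937): mol = 0.30985; Mn = 0.30985, O = 0.30985.
FeO (M=71.844): mol = 0.29216; Fe = 0.29216, O = 0.29216.
Al2O3 (M=101.961): mol = 0.20096; Al = 0.40192, O = 0.60288.
SiO2 (M=60.083): mol = 0.59917; Si = 0.59917, O = 1.19834.
ΣO = 2.40323; factor = 12/ΣO = 4.99328.
Mn apfu = 0.30985 × 4.99328 = 1.547.

1.547 Mn apfu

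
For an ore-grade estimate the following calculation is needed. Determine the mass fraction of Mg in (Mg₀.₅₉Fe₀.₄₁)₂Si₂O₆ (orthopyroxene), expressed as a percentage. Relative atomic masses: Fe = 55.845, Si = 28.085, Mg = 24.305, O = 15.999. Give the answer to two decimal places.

12.65 mass %

M((Mg₀.₅₉Fe₀.₄₁)₂Si₂O₆) = 226.637 g/mol.
Mg contributes 1.18 × 24.305 = 28.680 g per mole.
28.680/226.637 = 0.1265 → 12.65%.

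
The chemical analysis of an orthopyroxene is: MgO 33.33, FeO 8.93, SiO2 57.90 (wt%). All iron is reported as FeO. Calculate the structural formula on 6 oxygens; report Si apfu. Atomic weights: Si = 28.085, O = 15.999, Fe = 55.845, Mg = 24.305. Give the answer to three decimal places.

2.009 Si apfu

MgO (M=40.304): mol = 0.82697; Mg = 0.82697, O = 0.82697.
FeO (M=71.844): mol = 0.12430; Fe = 0.12430, O = 0.12430.
SiO2 (M=60.083): mol = 0.96367; Si = 0.96367, O = 1.92734.
ΣO = 2.87861; factor = 6/ΣO = 2.08434.
Si apfu = 0.96367 × 2.08434 = 2.009.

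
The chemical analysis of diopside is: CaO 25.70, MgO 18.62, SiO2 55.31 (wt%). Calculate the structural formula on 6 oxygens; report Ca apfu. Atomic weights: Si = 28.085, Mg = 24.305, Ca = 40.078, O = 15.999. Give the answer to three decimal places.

CaO (M=56.077): mol = 0.45830; Ca = 0.45830, O = 0.45830.
MgO (M=40.304): mol = 0.46199; Mg = 0.46199, O = 0.46199.
SiO2 (M=60.083): mol = 0.92056; Si = 0.92056, O = 1.84112.
ΣO = 2.76141; factor = 6/ΣO = 2.17280.
Ca apfu = 0.45830 × 2.17280 = 0.996.

0.996 Ca apfu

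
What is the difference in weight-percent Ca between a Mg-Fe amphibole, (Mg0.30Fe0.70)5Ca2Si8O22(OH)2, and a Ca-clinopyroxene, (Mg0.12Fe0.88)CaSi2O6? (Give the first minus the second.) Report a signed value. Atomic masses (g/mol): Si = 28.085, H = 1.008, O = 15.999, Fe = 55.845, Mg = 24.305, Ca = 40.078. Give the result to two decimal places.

Ca in (Mg0.30Fe0.70)5Ca2Si8O22(OH)2: molar mass 922.743 g/mol; 2×40.078 = 80.156 g → 8.69 wt%.
Ca in (Mg0.12Fe0.88)CaSi2O6: molar mass 244.302 g/mol; 1×40.078 = 40.078 g → 16.41 wt%.
Difference = 8.69 − 16.41 = -7.72 percentage points.

-7.72 percentage points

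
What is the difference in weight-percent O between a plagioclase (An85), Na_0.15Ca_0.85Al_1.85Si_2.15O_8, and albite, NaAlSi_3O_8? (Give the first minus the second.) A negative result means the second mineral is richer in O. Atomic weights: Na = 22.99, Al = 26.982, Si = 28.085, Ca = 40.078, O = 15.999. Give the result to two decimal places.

-2.40 percentage points

First mineral: 127.992 g O in 275.806 g formula = 46.41 wt% O.
Second mineral: 127.992 g O in 262.219 g formula = 48.81 wt% O.
46.41% − 48.81% gives a difference of -2.40 percentage points.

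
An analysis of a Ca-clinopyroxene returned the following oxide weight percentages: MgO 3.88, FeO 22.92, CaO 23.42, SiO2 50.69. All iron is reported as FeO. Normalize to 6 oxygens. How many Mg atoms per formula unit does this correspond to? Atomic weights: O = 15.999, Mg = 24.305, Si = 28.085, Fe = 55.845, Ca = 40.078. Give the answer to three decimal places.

MgO: 3.88/40.304 = 0.09627 mol → 0.09627 mol Mg, 0.09627 mol O.
FeO: 22.92/71.844 = 0.31902 mol → 0.31902 mol Fe, 0.31902 mol O.
CaO: 23.42/56.077 = 0.41764 mol → 0.41764 mol Ca, 0.41764 mol O.
SiO2: 50.69/60.083 = 0.84367 mol → 0.84367 mol Si, 1.68734 mol O.
Total oxygen = 2.52027 mol. Normalization factor = 6/2.52027 = 2.38070.
Mg per 6 O = 0.09627 × 2.38070 = 0.229.

0.229 Mg apfu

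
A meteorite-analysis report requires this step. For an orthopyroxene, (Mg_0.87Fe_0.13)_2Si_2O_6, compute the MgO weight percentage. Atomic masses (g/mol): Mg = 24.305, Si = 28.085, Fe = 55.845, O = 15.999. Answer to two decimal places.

33.56 wt%

Molar mass of (Mg_0.87Fe_0.13)_2Si_2O_6 = 1.74*24.305 + 0.26*55.845 + 2*28.085 + 6*15.999 = 208.974 g/mol.
Each formula unit contains 1.74 Mg, equivalent to 1.74/1 = 1.7400 mol MgO.
M(MgO) = 1×24.305 + 1×15.999 = 40.304 g/mol.
Mass of MgO per formula unit = 1.7400 × 40.304 = 70.129 g.
MgO wt% = 70.129 / 208.974 × 100 = 33.56%.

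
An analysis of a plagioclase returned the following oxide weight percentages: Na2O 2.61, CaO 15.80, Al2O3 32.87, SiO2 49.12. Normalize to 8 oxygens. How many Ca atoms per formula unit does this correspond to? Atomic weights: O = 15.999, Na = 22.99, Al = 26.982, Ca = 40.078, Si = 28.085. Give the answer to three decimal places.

0.770 Ca apfu

Na2O: 2.61/61.979 = 0.04211 mol → 0.08422 mol Na, 0.04211 mol O.
CaO: 15.80/56.077 = 0.28176 mol → 0.28176 mol Ca, 0.28176 mol O.
Al2O3: 32.87/101.961 = 0.32238 mol → 0.64476 mol Al, 0.96714 mol O.
SiO2: 49.12/60.083 = 0.81754 mol → 0.81754 mol Si, 1.63508 mol O.
Total oxygen = 2.92609 mol. Normalization factor = 8/2.92609 = 2.73402.
Ca per 8 O = 0.28176 × 2.73402 = 0.770.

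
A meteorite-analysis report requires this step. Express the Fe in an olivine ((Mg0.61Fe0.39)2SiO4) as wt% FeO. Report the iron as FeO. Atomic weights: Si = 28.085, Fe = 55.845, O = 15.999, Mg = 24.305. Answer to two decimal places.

33.90 wt%

M((Mg0.61Fe0.39)2SiO4) = 165.292 g/mol; M(FeO) = 71.844 g/mol.
Moles FeO per formula unit = 0.78 Fe ÷ 1 = 0.7800.
FeO fraction = (0.7800 × 71.844) / 165.292 = 56.038/165.292 = 0.3390.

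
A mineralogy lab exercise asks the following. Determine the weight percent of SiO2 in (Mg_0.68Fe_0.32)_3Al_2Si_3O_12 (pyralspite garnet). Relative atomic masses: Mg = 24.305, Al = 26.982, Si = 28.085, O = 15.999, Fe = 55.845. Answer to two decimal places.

M((Mg_0.68Fe_0.32)_3Al_2Si_3O_12) = 433.400 g/mol; M(SiO2) = 60.083 g/mol.
Moles SiO2 per formula unit = 3 Si ÷ 1 = 3.0000.
SiO2 fraction = (3.0000 × 60.083) / 433.400 = 180.249/433.400 = 0.4159.

41.59 wt%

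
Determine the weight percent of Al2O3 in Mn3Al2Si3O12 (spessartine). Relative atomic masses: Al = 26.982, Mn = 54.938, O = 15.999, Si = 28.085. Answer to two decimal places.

20.60 wt%

Molar mass of Mn3Al2Si3O12 = 3*54.938 + 2*26.982 + 3*28.085 + 12*15.999 = 495.021 g/mol.
Each formula unit contains 2 Al, equivalent to 2/2 = 1.0000 mol Al2O3.
M(Al2O3) = 2×26.982 + 3×15.999 = 101.961 g/mol.
Mass of Al2O3 per formula unit = 1.0000 × 101.961 = 101.961 g.
Al2O3 wt% = 101.961 / 495.021 × 100 = 20.60%.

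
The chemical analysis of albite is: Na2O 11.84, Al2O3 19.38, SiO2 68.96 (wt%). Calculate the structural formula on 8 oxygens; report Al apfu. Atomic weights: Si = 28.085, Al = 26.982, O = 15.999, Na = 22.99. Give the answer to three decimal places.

0.995 Al apfu

Na2O (M=61.979): mol = 0.19103; Na = 0.38206, O = 0.19103.
Al2O3 (M=101.961): mol = 0.19007; Al = 0.38014, O = 0.57021.
SiO2 (M=60.083): mol = 1.14775; Si = 1.14775, O = 2.29550.
ΣO = 3.05674; factor = 8/ΣO = 2.61717.
Al apfu = 0.38014 × 2.61717 = 0.995.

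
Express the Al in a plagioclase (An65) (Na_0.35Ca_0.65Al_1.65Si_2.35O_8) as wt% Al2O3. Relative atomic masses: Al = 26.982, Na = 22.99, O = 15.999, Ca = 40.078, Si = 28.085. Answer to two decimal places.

30.86 wt%

M(Na_0.35Ca_0.65Al_1.65Si_2.35O_8) = 272.609 g/mol; M(Al2O3) = 101.961 g/mol.
Moles Al2O3 per formula unit = 1.65 Al ÷ 2 = 0.8250.
Al2O3 fraction = (0.8250 × 101.961) / 272.609 = 84.118/272.609 = 0.3086.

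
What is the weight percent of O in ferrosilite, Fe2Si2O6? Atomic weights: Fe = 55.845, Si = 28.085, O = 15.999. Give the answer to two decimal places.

Formula mass = 2*55.845 + 2*28.085 + 6*15.999 = 263.854 g/mol, of which 95.994 g is O.
So O makes up 95.994/263.854 = 0.3638 of the mass, i.e. 36.38%.

36.38 weight percent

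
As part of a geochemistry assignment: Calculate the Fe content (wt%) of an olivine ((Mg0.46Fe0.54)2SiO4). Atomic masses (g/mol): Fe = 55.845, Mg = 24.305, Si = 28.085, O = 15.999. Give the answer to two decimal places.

34.51 wt%

Molar mass of (Mg0.46Fe0.54)2SiO4: 0.92×24.305 + 1.08×55.845 + 1×28.085 + 4×15.999 = 174.754 g/mol.
Mass of Fe per formula unit: 1.08 × 55.845 = 60.313 g.
Weight fraction Fe = 60.313 / 174.754 = 0.3451.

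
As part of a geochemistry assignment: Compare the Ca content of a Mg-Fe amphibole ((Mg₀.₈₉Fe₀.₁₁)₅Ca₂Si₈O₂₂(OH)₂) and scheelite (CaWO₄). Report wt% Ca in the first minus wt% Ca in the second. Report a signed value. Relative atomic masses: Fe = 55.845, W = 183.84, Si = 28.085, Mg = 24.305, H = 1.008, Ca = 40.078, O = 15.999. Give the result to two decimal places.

-4.26 percentage points

M((Mg₀.₈₉Fe₀.₁₁)₅Ca₂Si₈O₂₂(OH)₂) = 829.700 g/mol, so wt% Ca = 80.156/829.700 × 100 = 9.66%.
M(CaWO₄) = 287.914 g/mol, so wt% Ca = 40.078/287.914 × 100 = 13.92%.
9.66 − 13.92 = -4.26 pp.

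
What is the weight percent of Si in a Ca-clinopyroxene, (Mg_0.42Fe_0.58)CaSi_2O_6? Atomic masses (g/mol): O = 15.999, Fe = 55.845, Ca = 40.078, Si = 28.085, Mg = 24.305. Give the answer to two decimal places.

Molar mass of (Mg_0.42Fe_0.58)CaSi_2O_6: 0.42·24.305 + 0.58·55.845 + 1·40.078 + 2·28.085 + 6·15.999 = 234.840 g/mol.
Mass of Si per formula unit: 2 × 28.085 = 56.170 g.
Weight fraction Si = 56.170 / 234.840 = 0.2392.

23.92 wt%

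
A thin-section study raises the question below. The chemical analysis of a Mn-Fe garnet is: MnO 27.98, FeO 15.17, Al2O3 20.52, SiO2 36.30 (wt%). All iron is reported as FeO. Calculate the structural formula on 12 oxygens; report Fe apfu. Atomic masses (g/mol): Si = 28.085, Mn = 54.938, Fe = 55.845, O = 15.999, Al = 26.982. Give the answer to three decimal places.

MnO (M=70.937): mol = 0.39443; Mn = 0.39443, O = 0.39443.
FeO (M=71.844): mol = 0.21115; Fe = 0.21115, O = 0.21115.
Al2O3 (M=101.961): mol = 0.20125; Al = 0.40250, O = 0.60375.
SiO2 (M=60.083): mol = 0.60416; Si = 0.60416, O = 1.20832.
ΣO = 2.41765; factor = 12/ΣO = 4.96350.
Fe apfu = 0.21115 × 4.96350 = 1.048.

1.048 Fe apfu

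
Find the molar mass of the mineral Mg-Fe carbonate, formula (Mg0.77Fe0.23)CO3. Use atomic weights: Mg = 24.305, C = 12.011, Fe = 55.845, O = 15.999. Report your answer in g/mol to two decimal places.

M = 0.77×24.305 + 0.23×55.845 + 1×12.011 + 3×15.999

91.57 g/mol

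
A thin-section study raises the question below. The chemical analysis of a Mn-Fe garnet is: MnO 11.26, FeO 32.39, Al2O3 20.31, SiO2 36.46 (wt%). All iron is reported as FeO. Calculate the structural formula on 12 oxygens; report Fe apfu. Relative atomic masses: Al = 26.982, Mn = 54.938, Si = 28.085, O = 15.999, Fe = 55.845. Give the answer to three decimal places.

11.26 wt% MnO ÷ 70.937 g/mol = 0.15873 mol, giving 0.15873 Mn and 0.15873 O.
32.39 wt% FeO ÷ 71.844 g/mol = 0.45084 mol, giving 0.45084 Fe and 0.45084 O.
20.31 wt% Al2O3 ÷ 101.961 g/mol = 0.19919 mol, giving 0.39838 Al and 0.59757 O.
36.46 wt% SiO2 ÷ 60.083 g/mol = 0.60683 mol, giving 0.60683 Si and 1.21366 O.
Oxygen sums to 2.42080; scaling by 12/2.42080 = 4.95704 puts the formula on 12 O.
Fe: 0.45084 × 4.95704 = 2.235 atoms per formula unit.

2.235 Fe apfu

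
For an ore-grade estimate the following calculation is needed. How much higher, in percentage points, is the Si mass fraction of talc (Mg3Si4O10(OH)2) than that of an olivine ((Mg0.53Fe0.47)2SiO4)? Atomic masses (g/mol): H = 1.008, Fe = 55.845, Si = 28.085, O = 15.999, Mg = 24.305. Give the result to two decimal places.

Si in Mg3Si4O10(OH)2: molar mass 379.259 g/mol; 4×28.085 = 112.340 g → 29.62 wt%.
Si in (Mg0.53Fe0.47)2SiO4: molar mass 170.339 g/mol; 1×28.085 = 28.085 g → 16.49 wt%.
Difference = 29.62 − 16.49 = 13.13 percentage points.

13.13 percentage points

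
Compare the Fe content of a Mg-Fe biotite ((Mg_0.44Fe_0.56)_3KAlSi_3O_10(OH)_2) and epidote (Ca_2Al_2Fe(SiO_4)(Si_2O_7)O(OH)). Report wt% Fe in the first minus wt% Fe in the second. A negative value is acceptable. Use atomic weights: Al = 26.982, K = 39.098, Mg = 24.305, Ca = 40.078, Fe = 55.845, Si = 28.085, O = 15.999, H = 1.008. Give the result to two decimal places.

8.39 percentage points

M((Mg_0.44Fe_0.56)_3KAlSi_3O_10(OH)_2) = 470.241 g/mol, so wt% Fe = 93.820/470.241 × 100 = 19.95%.
M(Ca_2Al_2Fe(SiO_4)(Si_2O_7)O(OH)) = 483.215 g/mol, so wt% Fe = 55.845/483.215 × 100 = 11.56%.
19.95 − 11.56 = 8.39 pp.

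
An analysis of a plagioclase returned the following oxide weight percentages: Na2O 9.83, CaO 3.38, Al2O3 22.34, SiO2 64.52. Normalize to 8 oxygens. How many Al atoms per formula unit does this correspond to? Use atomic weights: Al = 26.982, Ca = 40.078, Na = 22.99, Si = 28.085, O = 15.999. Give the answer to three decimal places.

Na2O: 9.83/61.979 = 0.15860 mol → 0.31720 mol Na, 0.15860 mol O.
CaO: 3.38/56.077 = 0.06027 mol → 0.06027 mol Ca, 0.06027 mol O.
Al2O3: 22.34/101.961 = 0.21910 mol → 0.43820 mol Al, 0.65730 mol O.
SiO2: 64.52/60.083 = 1.07385 mol → 1.07385 mol Si, 2.14770 mol O.
Total oxygen = 3.02387 mol. Normalization factor = 8/3.02387 = 2.64562.
Al per 8 O = 0.43820 × 2.64562 = 1.159.

1.159 Al apfu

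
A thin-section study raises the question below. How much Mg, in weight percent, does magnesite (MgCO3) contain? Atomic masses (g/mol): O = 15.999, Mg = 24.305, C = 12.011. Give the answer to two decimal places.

M(MgCO3) = 84.313 g/mol.
Mg contributes 1 × 24.305 = 24.305 g per mole.
24.305/84.313 = 0.2883 → 28.83%.

28.83 weight percent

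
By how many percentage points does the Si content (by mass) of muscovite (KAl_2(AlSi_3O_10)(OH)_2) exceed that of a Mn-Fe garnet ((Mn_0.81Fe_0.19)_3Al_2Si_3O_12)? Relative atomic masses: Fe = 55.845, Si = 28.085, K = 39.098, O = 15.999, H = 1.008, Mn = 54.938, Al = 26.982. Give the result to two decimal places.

4.15 percentage points

Si in KAl_2(AlSi_3O_10)(OH)_2: molar mass 398.303 g/mol; 3×28.085 = 84.255 g → 21.15 wt%.
Si in (Mn_0.81Fe_0.19)_3Al_2Si_3O_12: molar mass 495.538 g/mol; 3×28.085 = 84.255 g → 17.00 wt%.
Difference = 21.15 − 17.00 = 4.15 percentage points.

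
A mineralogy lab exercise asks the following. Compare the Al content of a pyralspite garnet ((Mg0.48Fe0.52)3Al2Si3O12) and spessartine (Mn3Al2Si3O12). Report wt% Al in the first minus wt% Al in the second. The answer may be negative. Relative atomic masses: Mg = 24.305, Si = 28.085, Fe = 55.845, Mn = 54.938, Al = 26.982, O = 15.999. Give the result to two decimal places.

M((Mg0.48Fe0.52)3Al2Si3O12) = 452.324 g/mol, so wt% Al = 53.964/452.324 × 100 = 11.93%.
M(Mn3Al2Si3O12) = 495.021 g/mol, so wt% Al = 53.964/495.021 × 100 = 10.90%.
11.93 − 10.90 = 1.03 pp.

1.03 percentage points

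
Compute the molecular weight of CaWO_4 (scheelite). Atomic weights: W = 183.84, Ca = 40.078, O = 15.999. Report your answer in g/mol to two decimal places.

Ca: 1 × 40.078 = 40.0780
W: 1 × 183.84 = 183.8400
O: 4 × 15.999 = 63.9960
Summing the contributions gives the formula mass.

287.91 g/mol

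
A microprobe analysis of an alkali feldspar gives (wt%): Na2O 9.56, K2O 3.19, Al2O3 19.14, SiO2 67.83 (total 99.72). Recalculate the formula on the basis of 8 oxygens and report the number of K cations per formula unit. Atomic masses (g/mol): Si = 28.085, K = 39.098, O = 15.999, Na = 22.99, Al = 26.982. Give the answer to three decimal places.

Na2O: 9.56/61.979 = 0.15425 mol → 0.30850 mol Na, 0.15425 mol O.
K2O: 3.19/94.195 = 0.03387 mol → 0.06774 mol K, 0.03387 mol O.
Al2O3: 19.14/101.961 = 0.18772 mol → 0.37544 mol Al, 0.56316 mol O.
SiO2: 67.83/60.083 = 1.12894 mol → 1.12894 mol Si, 2.25788 mol O.
Total oxygen = 3.00916 mol. Normalization factor = 8/3.00916 = 2.65855.
K per 8 O = 0.06774 × 2.65855 = 0.180.

0.180 K apfu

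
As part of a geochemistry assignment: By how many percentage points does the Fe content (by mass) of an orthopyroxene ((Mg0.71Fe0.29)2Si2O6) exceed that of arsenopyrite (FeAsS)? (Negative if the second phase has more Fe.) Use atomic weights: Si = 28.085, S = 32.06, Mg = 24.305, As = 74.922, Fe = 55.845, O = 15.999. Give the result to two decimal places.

-19.51 percentage points

M((Mg0.71Fe0.29)2Si2O6) = 219.067 g/mol, so wt% Fe = 32.390/219.067 × 100 = 14.79%.
M(FeAsS) = 162.827 g/mol, so wt% Fe = 55.845/162.827 × 100 = 34.30%.
14.79 − 34.30 = -19.51 pp.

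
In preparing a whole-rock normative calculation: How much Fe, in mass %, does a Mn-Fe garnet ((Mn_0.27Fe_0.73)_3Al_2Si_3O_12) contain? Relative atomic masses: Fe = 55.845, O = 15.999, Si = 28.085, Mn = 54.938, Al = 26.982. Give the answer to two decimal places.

24.61 mass %

Molar mass of (Mn_0.27Fe_0.73)_3Al_2Si_3O_12: 0.81×54.938 + 2.19×55.845 + 2×26.982 + 3×28.085 + 12×15.999 = 497.007 g/mol.
Mass of Fe per formula unit: 2.19 × 55.845 = 122.301 g.
Weight fraction Fe = 122.301 / 497.007 = 0.2461.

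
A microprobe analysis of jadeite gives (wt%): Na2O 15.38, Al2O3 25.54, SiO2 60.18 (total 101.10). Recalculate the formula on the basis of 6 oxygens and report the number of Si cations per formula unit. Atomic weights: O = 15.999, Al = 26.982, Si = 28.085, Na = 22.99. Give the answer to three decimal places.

Na2O (M=61.979): mol = 0.24815; Na = 0.49630, O = 0.24815.
Al2O3 (M=101.961): mol = 0.25049; Al = 0.50098, O = 0.75147.
SiO2 (M=60.083): mol = 1.00161; Si = 1.00161, O = 2.00322.
ΣO = 3.00284; factor = 6/ΣO = 1.99811.
Si apfu = 1.00161 × 1.99811 = 2.001.

2.001 Si apfu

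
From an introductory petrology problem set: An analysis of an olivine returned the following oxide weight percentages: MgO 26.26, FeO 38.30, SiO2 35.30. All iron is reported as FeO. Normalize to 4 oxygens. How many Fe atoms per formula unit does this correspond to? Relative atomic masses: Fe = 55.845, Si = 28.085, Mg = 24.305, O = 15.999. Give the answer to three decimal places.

0.904 Fe apfu

26.26 wt% MgO ÷ 40.304 g/mol = 0.65155 mol, giving 0.65155 Mg and 0.65155 O.
38.30 wt% FeO ÷ 71.844 g/mol = 0.53310 mol, giving 0.53310 Fe and 0.53310 O.
35.30 wt% SiO2 ÷ 60.083 g/mol = 0.58752 mol, giving 0.58752 Si and 1.17504 O.
Oxygen sums to 2.35969; scaling by 4/2.35969 = 1.69514 puts the formula on 4 O.
Fe: 0.53310 × 1.69514 = 0.904 atoms per formula unit.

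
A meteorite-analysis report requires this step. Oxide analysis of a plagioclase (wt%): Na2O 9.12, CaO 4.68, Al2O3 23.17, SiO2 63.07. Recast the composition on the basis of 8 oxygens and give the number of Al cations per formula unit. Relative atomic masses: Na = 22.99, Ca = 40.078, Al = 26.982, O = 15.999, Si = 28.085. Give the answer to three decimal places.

1.207 Al apfu

Na2O (M=61.979): mol = 0.14715; Na = 0.29430, O = 0.14715.
CaO (M=56.077): mol = 0.08346; Ca = 0.08346, O = 0.08346.
Al2O3 (M=101.961): mol = 0.22724; Al = 0.45448, O = 0.68172.
SiO2 (M=60.083): mol = 1.04971; Si = 1.04971, O = 2.09942.
ΣO = 3.01175; factor = 8/ΣO = 2.65626.
Al apfu = 0.45448 × 2.65626 = 1.207.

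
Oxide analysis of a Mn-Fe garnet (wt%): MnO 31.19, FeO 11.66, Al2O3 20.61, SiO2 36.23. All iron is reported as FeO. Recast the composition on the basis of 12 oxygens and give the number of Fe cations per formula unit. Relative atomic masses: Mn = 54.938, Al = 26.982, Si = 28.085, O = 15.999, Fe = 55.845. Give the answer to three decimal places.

31.19 wt% MnO ÷ 70.937 g/mol = 0.43969 mol, giving 0.43969 Mn and 0.43969 O.
11.66 wt% FeO ÷ 71.844 g/mol = 0.16230 mol, giving 0.16230 Fe and 0.16230 O.
20.61 wt% Al2O3 ÷ 101.961 g/mol = 0.20214 mol, giving 0.40428 Al and 0.60642 O.
36.23 wt% SiO2 ÷ 60.083 g/mol = 0.60300 mol, giving 0.60300 Si and 1.20600 O.
Oxygen sums to 2.41441; scaling by 12/2.41441 = 4.97016 puts the formula on 12 O.
Fe: 0.16230 × 4.97016 = 0.807 atoms per formula unit.

0.807 Fe apfu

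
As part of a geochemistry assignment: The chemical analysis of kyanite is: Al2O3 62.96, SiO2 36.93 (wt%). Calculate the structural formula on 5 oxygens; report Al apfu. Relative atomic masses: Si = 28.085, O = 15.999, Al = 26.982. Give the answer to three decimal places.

2.004 Al apfu

Al2O3 (M=101.961): mol = 0.61749; Al = 1.23498, O = 1.85247.
SiO2 (M=60.083): mol = 0.61465; Si = 0.61465, O = 1.22930.
ΣO = 3.08177; factor = 5/ΣO = 1.62244.
Al apfu = 1.23498 × 1.62244 = 2.004.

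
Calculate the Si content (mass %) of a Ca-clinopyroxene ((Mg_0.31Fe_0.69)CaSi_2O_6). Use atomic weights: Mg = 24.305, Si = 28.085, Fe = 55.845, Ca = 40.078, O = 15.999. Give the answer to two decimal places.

Molar mass of (Mg_0.31Fe_0.69)CaSi_2O_6: 0.31×24.305 + 0.69×55.845 + 1×40.078 + 2×28.085 + 6×15.999 = 238.310 g/mol.
Mass of Si per formula unit: 2 × 28.085 = 56.170 g.
Weight fraction Si = 56.170 / 238.310 = 0.2357.

23.57 mass %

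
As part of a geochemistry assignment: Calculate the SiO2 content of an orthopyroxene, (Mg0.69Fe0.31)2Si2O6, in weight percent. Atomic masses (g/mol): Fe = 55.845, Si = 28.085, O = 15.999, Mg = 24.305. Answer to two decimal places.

54.54 wt%

M((Mg0.69Fe0.31)2Si2O6) = 220.329 g/mol; M(SiO2) = 60.083 g/mol.
Moles SiO2 per formula unit = 2 Si ÷ 1 = 2.0000.
SiO2 fraction = (2.0000 × 60.083) / 220.329 = 120.166/220.329 = 0.5454.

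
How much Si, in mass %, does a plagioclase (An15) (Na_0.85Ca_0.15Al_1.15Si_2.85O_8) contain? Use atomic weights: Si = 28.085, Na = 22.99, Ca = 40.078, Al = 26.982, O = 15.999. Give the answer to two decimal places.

M(Na_0.85Ca_0.15Al_1.15Si_2.85O_8) = 264.617 g/mol.
Si contributes 2.85 × 28.085 = 80.042 g per mole.
80.042/264.617 = 0.3025 → 30.25%.

30.25 mass %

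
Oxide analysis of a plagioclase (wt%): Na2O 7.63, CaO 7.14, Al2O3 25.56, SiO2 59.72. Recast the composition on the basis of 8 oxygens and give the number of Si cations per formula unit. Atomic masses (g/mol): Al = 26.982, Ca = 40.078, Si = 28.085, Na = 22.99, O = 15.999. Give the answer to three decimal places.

7.63 wt% Na2O ÷ 61.979 g/mol = 0.12311 mol, giving 0.24622 Na and 0.12311 O.
7.14 wt% CaO ÷ 56.077 g/mol = 0.12732 mol, giving 0.12732 Ca and 0.12732 O.
25.56 wt% Al2O3 ÷ 101.961 g/mol = 0.25068 mol, giving 0.50136 Al and 0.75204 O.
59.72 wt% SiO2 ÷ 60.083 g/mol = 0.99396 mol, giving 0.99396 Si and 1.98792 O.
Oxygen sums to 2.99039; scaling by 8/2.99039 = 2.67524 puts the formula on 8 O.
Si: 0.99396 × 2.67524 = 2.659 atoms per formula unit.

2.659 Si apfu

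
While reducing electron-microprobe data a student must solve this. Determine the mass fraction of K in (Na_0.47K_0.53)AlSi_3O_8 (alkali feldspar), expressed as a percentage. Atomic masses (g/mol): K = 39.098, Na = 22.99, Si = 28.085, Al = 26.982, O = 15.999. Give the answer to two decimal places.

Formula mass = 0.47×22.99 + 0.53×39.098 + 1×26.982 + 3×28.085 + 8×15.999 = 270.756 g/mol, of which 20.722 g is K.
So K makes up 20.722/270.756 = 0.0765 of the mass, i.e. 7.65%.

7.65 weight percent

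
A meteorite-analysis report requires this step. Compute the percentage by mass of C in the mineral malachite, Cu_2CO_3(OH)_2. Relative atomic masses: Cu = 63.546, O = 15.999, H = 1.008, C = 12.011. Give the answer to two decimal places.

M(Cu_2CO_3(OH)_2) = 221.114 g/mol.
C contributes 1 × 12.011 = 12.011 g per mole.
12.011/221.114 = 0.0543 → 5.43%.

5.43 mass %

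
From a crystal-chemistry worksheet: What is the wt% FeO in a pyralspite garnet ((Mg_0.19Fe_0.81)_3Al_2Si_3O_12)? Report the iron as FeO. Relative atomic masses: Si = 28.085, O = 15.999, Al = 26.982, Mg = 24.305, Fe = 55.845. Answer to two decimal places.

Molar mass of (Mg_0.19Fe_0.81)_3Al_2Si_3O_12 = 0.57*24.305 + 2.43*55.845 + 2*26.982 + 3*28.085 + 12*15.999 = 479.764 g/mol.
Each formula unit contains 2.43 Fe, equivalent to 2.43/1 = 2.4300 mol FeO.
M(FeO) = 1×55.845 + 1×15.999 = 71.844 g/mol.
Mass of FeO per formula unit = 2.4300 × 71.844 = 174.581 g.
FeO wt% = 174.581 / 479.764 × 100 = 36.39%.

36.39 wt%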